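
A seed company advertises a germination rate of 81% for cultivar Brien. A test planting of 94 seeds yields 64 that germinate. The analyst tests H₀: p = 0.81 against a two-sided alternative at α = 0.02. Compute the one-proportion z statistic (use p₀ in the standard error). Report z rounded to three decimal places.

z = -3.192

p̂ = 64/94 = 0.68085.
SE = √(p₀(1−p₀)/n) = √(0.1539/94) = 0.04046.
z = (0.68085 − 0.81)/0.04046 = -0.12915/0.04046 = -3.192.
Two-sided p-value ≈ 2·Φ(−3.192) = 0.0014, so at α = 0.02 we reject H₀.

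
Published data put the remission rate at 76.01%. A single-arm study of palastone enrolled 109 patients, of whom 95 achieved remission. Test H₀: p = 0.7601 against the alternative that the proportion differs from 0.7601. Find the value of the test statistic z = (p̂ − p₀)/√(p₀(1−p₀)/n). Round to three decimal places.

p̂ = 95/109 = 0.87156.
Standard error under H₀: √(0.7601×0.2399/109) = 0.04090.
z = (0.87156 − 0.7601)/0.04090 = 0.11146/0.04090 = 2.725.

z = 2.725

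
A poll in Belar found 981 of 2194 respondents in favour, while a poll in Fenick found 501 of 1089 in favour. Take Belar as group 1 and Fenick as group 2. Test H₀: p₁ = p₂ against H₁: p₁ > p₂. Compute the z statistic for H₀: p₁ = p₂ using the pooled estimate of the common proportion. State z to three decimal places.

z = -0.701

p̂₁ = 981/2194 ≈ 0.44713, p̂₂ = 501/1089 ≈ 0.46006.
Pooled p̂ = (981+501)/(2194+1089) = 1482/3283 = 0.45142.
SE = √(p̂(1−p̂)(1/n₁+1/n₂)) = √(0.45142·0.54858·0.00137406) = √(0.000340272) = 0.01845.
z = (0.44713 − 0.46006)/0.01845 = -0.01293/0.01845 = -0.701.
p-value = P(Z > -0.701) ≈ 0.7583.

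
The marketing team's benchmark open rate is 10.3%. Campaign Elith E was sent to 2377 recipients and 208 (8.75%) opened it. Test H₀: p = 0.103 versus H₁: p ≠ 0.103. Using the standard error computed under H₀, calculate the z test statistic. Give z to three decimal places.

p̂ = 208/2377 ≈ 0.0875053.
SE = √(p₀(1−p₀)/n) = √(0.092391/2377) = 0.0062345.
z = (0.0875053 − 0.103)/0.0062345 = -0.0154947/0.0062345 = -2.485.

z = -2.485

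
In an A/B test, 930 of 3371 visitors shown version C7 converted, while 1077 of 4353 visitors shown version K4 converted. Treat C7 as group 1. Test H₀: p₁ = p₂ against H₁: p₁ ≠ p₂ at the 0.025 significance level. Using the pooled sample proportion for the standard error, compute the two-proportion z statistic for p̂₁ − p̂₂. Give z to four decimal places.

p̂₁ = 930/3371 = 0.2758825, p̂₂ = 1077/4353 = 0.2474156.
Pooled p̂ = (930+1077)/(3371+4353) = 2007/7724 = 0.2598395.
SE = √(p̂(1−p̂)(1/n₁+1/n₂)) = √(0.2598395·0.7401605·0.000526375) = √(0.000101234) = 0.0100615.
z = (0.2758825 − 0.2474156)/0.0100615 = 0.0284669/0.0100615 = 2.8293.
p-value = 2·P(Z > 2.829) ≈ 0.0047. With α = 0.025, reject H₀.

z = 2.8293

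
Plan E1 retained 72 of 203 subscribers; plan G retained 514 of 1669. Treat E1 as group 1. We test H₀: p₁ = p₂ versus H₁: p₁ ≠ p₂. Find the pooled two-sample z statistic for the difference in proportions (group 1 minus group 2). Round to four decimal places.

z = 1.3551

p̂₁ = 72/203 = 0.354680, p̂₂ = 514/1669 = 0.307969.
Pooled p̂ = (72+514)/(203+1669) = 586/1872 = 0.313034.
SE = √(0.215044 × 0.00552527) = 0.034470.
z = (0.354680 − 0.307969)/0.034470 = 0.046711/0.034470 = 1.3551.
p-value = 2·P(Z > 1.355) ≈ 0.1754.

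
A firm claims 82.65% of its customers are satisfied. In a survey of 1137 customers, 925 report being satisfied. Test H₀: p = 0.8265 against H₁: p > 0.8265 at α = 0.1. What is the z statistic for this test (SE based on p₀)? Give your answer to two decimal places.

p̂ = 925/1137 ≈ 0.81354.
Under H₀, SE = √(0.8265·0.1735/1137) = √(0.000126119) = 0.01123.
z = (0.81354 − 0.8265)/0.01123 = -0.01296/0.01123 = -1.15.
p-value = P(Z > -1.154) ≈ 0.8757, so at α = 0.1 we fail to reject H₀.

z = -1.15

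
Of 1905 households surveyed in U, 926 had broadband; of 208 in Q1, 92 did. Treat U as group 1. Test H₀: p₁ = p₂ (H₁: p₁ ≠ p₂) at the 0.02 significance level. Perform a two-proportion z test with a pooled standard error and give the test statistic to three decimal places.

p̂₁ = 926/1905 ≈ 0.48609, p̂₂ = 92/208 ≈ 0.44231.
Pooled p̂ = (926+92)/(1905+208) = 1018/2113 = 0.48178.
SE = √(p̂(1−p̂)(1/n₁+1/n₂)) = √(0.48178·0.51822·0.00533263) = √(0.00133139) = 0.03649.
z = (0.48609 − 0.44231)/0.03649 = 0.04378/0.03649 = 1.200.
Two-sided p-value ≈ 2·Φ(−1.200) = 0.2302, so at α = 0.02 we fail to reject H₀.

z = 1.200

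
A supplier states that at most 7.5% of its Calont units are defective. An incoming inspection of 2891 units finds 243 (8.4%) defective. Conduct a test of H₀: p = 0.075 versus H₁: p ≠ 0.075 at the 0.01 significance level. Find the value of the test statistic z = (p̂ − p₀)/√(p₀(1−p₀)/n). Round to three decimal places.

p̂ = 243/2891 = 0.084054.
Standard error under H₀: √(0.075×0.925/2891) = 0.004899.
z = (0.084054 − 0.075)/0.004899 = 0.009054/0.004899 = 1.848.
Two-sided p-value ≈ 2·Φ(−1.848) = 0.0646. With α = 0.01, fail to reject H₀.

z = 1.848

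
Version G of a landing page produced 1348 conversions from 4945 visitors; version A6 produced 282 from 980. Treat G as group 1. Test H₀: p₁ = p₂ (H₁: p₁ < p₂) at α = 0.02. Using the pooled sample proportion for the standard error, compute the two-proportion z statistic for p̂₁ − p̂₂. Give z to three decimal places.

p̂₁ = 1348/4945 = 0.27260, p̂₂ = 282/980 = 0.28776.
Pooled p̂ = (1348+282)/(4945+980) = 1630/5925 = 0.27511.
SE = √(p̂(1−p̂)(1/n₁+1/n₂)) = √(0.27511·0.72489·0.00122263) = √(0.00024382) = 0.01561.
z = (0.27260 − 0.28776)/0.01561 = -0.01516/0.01561 = -0.971.
p-value = P(Z < -0.971) ≈ 0.1659, so at α = 0.02 we fail to reject H₀.

z = -0.971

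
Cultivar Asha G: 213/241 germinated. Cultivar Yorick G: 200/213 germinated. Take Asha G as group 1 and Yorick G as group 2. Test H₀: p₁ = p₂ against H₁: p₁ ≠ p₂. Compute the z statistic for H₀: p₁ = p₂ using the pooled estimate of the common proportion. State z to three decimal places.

p̂₁ = 213/241 ≈ 0.88382, p̂₂ = 200/213 ≈ 0.93897.
Pooled p̂ = (213+200)/(241+213) = 413/454 = 0.90969.
SE = √(p̂(1−p̂)(1/n₁+1/n₂)) = √(0.90969·0.09031·0.00884421) = √(0.000726577) = 0.02696.
z = (0.88382 − 0.93897)/0.02696 = -0.05515/0.02696 = -2.046.

z = -2.046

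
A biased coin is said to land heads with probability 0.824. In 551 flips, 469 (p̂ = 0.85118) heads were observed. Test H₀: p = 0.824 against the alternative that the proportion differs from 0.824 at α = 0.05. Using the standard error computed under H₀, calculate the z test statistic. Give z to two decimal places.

z = 1.68

p̂ = 469/551 ≈ 0.8512.
Under H₀, SE = √(0.824·0.176/551) = √(0.000263201) = 0.0162.
z = (0.8512 − 0.824)/0.0162 = 0.0272/0.0162 = 1.68.
Two-sided p-value ≈ 2·Φ(−1.675) = 0.0939; since p > α = 0.05, fail to reject H₀.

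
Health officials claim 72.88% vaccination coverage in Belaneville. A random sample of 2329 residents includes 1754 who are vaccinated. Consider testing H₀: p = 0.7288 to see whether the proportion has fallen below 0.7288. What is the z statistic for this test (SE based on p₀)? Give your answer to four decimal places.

z = 2.6392

p̂ = 1754/2329 ≈ 0.7531129.
Standard error under H₀: √(0.7288×0.2712/2329) = 0.0092122.
z = (0.7531129 − 0.7288)/0.0092122 = 0.0243129/0.0092122 = 2.6392.
p-value = P(Z < 2.639) ≈ 0.9958.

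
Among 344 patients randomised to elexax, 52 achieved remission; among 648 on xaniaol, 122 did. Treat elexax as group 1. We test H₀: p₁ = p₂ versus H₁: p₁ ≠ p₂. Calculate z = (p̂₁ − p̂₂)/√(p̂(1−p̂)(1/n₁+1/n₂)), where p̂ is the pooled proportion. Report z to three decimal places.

p̂₁ = 52/344 = 0.15116, p̂₂ = 122/648 = 0.18827.
Pooled p̂ = (52+122)/(344+648) = 174/992 = 0.17540.
SE = √(p̂(1−p̂)(1/n₁+1/n₂)) = √(0.17540·0.82460·0.00445019) = √(0.000643661) = 0.02537.
z = (0.15116 − 0.18827)/0.02537 = -0.03711/0.02537 = -1.463.

z = -1.463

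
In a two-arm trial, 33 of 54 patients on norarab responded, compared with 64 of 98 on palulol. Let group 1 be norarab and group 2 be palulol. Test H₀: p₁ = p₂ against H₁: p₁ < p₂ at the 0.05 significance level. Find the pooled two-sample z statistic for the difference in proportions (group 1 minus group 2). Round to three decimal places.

z = -0.515

p̂₁ = 33/54 = 0.61111, p̂₂ = 64/98 = 0.65306.
Pooled p̂ = (33+64)/(54+98) = 97/152 = 0.63816.
SE = √(0.230912 × 0.0287226) = 0.08144.
z = (0.61111 − 0.65306)/0.08144 = -0.04195/0.08144 = -0.515.
p-value = P(Z < -0.515) ≈ 0.3032, so at α = 0.05 we fail to reject H₀.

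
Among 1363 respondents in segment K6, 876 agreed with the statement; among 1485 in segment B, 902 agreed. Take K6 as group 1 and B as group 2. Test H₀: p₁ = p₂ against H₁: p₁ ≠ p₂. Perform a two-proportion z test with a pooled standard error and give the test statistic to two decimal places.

z = 1.94

p̂₁ = 876/1363 = 0.6427, p̂₂ = 902/1485 = 0.6074.
Pooled p̂ = (876+902)/(1363+1485) = 1778/2848 = 0.6243.
SE = √(p̂(1−p̂)(1/n₁+1/n₂)) = √(0.6243·0.3757·0.00140708) = √(0.00033003) = 0.0182.
z = (0.6427 − 0.6074)/0.0182 = 0.0353/0.0182 = 1.94.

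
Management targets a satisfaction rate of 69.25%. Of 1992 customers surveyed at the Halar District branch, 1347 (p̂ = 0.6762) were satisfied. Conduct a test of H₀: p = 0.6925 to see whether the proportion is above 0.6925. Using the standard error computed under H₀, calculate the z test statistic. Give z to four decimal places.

z = -1.5761

p̂ = 1347/1992 = 0.676205.
Under H₀, SE = √(0.6925·0.3075/1992) = √(0.000106899) = 0.010339.
z = (0.676205 − 0.6925)/0.010339 = -0.016295/0.010339 = -1.5761.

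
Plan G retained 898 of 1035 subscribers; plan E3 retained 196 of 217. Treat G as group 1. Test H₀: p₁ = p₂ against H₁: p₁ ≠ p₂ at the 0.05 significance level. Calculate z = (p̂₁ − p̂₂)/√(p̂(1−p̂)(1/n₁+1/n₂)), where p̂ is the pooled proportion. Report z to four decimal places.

z = -1.4356

p̂₁ = 898/1035 = 0.867633, p̂₂ = 196/217 = 0.903226.
Pooled p̂ = (898+196)/(1035+217) = 1094/1252 = 0.873802.
SE = √(0.110272 × 0.00557448) = 0.024793.
z = (0.867633 − 0.903226)/0.024793 = -0.035593/0.024793 = -1.4356.
Two-sided p-value ≈ 2·Φ(−1.436) = 0.1511, so at α = 0.05 we fail to reject H₀.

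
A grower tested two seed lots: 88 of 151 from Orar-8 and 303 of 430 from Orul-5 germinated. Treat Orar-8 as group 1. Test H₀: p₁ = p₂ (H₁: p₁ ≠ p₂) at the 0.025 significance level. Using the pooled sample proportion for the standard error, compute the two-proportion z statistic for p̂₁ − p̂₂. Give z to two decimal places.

p̂₁ = 88/151 ≈ 0.5828, p̂₂ = 303/430 ≈ 0.7047.
Pooled p̂ = (88+303)/(151+430) = 391/581 = 0.6730.
SE = √(0.220079 × 0.0089481) = 0.0444.
z = (0.5828 − 0.7047)/0.0444 = -0.1219/0.0444 = -2.75.
Two-sided p-value ≈ 2·Φ(−2.746) = 0.0060; since p < α = 0.025, reject H₀.

z = -2.75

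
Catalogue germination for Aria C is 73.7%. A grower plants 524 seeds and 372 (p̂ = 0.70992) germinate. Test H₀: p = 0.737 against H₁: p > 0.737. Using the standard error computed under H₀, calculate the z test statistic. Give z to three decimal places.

z = -1.408

p̂ = 372/524 = 0.70992.
SE = √(p₀(1−p₀)/n) = √(0.19383/524) = 0.01923.
z = (0.70992 − 0.737)/0.01923 = -0.02708/0.01923 = -1.408.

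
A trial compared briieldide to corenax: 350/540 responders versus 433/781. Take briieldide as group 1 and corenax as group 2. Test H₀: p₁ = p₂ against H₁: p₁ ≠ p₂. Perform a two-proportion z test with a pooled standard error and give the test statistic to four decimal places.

p̂₁ = 350/540 ≈ 0.6481481, p̂₂ = 433/781 ≈ 0.5544174.
Pooled p̂ = (350+433)/(540+781) = 783/1321 = 0.5927328.
SE = √(0.241401 × 0.00313226) = 0.0274978.
z = (0.6481481 − 0.5544174)/0.0274978 = 0.0937307/0.0274978 = 3.4087.
Two-sided p-value ≈ 2·Φ(−3.409) = 0.0007.

z = 3.4087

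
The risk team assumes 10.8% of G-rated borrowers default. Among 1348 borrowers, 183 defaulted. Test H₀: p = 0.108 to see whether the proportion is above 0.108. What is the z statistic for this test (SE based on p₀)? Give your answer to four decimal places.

z = 3.2834

p̂ = 183/1348 = 0.1357567.
SE = √(p₀(1−p₀)/n) = √(0.096336/1348) = 0.0084537.
z = (0.1357567 − 0.108)/0.0084537 = 0.0277567/0.0084537 = 3.2834.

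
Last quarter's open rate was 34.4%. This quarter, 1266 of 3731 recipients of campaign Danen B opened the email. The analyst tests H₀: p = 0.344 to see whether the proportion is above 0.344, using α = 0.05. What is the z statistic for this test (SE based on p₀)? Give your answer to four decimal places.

p̂ = 1266/3731 = 0.339319.
SE = √(p₀(1−p₀)/n) = √(0.22566/3731) = 0.007777.
z = (0.339319 − 0.344)/0.007777 = -0.004681/0.007777 = -0.6019.
p-value = P(Z > -0.602) ≈ 0.7264. With α = 0.05, fail to reject H₀.

z = -0.6019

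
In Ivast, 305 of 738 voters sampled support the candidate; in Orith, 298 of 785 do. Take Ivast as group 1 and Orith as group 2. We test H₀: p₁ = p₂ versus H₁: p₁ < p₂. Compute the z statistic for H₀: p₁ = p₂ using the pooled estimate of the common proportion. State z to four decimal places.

z = 1.3424

p̂₁ = 305/738 ≈ 0.413279, p̂₂ = 298/785 ≈ 0.379618.
Pooled p̂ = (305+298)/(738+785) = 603/1523 = 0.395929.
SE = √(p̂(1−p̂)(1/n₁+1/n₂)) = √(0.395929·0.604071·0.0026289) = √(0.000628752) = 0.025075.
z = (0.413279 − 0.379618)/0.025075 = 0.033661/0.025075 = 1.3424.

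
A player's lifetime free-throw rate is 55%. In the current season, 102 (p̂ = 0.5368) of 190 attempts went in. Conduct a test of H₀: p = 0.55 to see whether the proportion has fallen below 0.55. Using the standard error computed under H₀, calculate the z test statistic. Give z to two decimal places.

p̂ = 102/190 = 0.53684.
SE = √(p₀(1−p₀)/n) = √(0.2475/190) = 0.03609.
z = (0.53684 − 0.55)/0.03609 = -0.01316/0.03609 = -0.36.
p-value = P(Z < -0.365) ≈ 0.3577.

z = -0.36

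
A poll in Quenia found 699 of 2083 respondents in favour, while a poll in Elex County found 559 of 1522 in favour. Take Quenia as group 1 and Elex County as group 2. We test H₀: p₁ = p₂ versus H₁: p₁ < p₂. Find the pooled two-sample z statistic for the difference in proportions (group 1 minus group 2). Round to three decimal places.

p̂₁ = 699/2083 ≈ 0.33557, p̂₂ = 559/1522 ≈ 0.36728.
Pooled p̂ = (699+559)/(2083+1522) = 1258/3605 = 0.34896.
SE = √(p̂(1−p̂)(1/n₁+1/n₂)) = √(0.34896·0.65104·0.00113711) = √(0.000258336) = 0.01607.
z = (0.33557 − 0.36728)/0.01607 = -0.03171/0.01607 = -1.973.
p-value = P(Z < -1.973) ≈ 0.0243.

z = -1.973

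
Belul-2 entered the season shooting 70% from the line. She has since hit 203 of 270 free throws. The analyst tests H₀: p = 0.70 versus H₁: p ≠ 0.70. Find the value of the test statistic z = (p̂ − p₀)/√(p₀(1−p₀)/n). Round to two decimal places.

p̂ = 203/270 = 0.7519.
Under H₀, SE = √(0.7·0.3/270) = √(0.000777778) = 0.0279.
z = (0.7519 − 0.7)/0.0279 = 0.0519/0.0279 = 1.86.
p-value = 2·P(Z > 1.859) ≈ 0.0630.

z = 1.86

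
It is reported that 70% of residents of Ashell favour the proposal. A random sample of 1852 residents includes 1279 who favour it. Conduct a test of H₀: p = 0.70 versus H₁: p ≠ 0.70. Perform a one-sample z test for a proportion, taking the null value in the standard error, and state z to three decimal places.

z = -0.882

p̂ = 1279/1852 = 0.690605.
Under H₀, SE = √(0.7·0.3/1852) = √(0.000113391) = 0.010649.
z = (0.690605 − 0.7)/0.010649 = -0.009395/0.010649 = -0.882.
p-value = 2·P(Z > 0.882) ≈ 0.3776.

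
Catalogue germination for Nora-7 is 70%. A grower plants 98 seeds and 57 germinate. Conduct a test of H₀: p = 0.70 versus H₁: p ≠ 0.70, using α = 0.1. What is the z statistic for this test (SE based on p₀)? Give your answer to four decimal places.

p̂ = 57/98 ≈ 0.581633.
SE = √(p₀(1−p₀)/n) = √(0.21/98) = 0.046291.
z = (0.581633 − 0.7)/0.046291 = -0.118367/0.046291 = -2.5570.
Two-sided p-value ≈ 2·Φ(−2.557) = 0.0106. With α = 0.1, reject H₀.

z = -2.5570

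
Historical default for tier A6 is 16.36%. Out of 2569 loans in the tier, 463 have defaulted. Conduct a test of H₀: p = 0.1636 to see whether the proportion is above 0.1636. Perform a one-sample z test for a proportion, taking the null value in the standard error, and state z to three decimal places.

p̂ = 463/2569 ≈ 0.18023.
Standard error under H₀: √(0.1636×0.8364/2569) = 0.00730.
z = (0.18023 − 0.1636)/0.00730 = 0.01663/0.00730 = 2.278.

z = 2.278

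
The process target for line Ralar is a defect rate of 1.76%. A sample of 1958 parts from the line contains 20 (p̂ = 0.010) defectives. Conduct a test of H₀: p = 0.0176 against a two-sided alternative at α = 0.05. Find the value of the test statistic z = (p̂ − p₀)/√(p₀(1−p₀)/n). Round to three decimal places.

p̂ = 20/1958 ≈ 0.010215.
Standard error under H₀: √(0.0176×0.9824/1958) = 0.002972.
z = (0.010215 − 0.0176)/0.002972 = -0.007385/0.002972 = -2.485.
Two-sided p-value ≈ 2·Φ(−2.485) = 0.0129. With α = 0.05, reject H₀.

z = -2.485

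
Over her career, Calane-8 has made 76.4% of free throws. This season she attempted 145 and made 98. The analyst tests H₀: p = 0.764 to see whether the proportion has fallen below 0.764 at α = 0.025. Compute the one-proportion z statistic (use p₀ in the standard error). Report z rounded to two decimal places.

z = -2.50

p̂ = 98/145 ≈ 0.6759.
SE = √(p₀(1−p₀)/n) = √(0.1803/145) = 0.0353.
z = (0.6759 − 0.764)/0.0353 = -0.0881/0.0353 = -2.50.
p-value = P(Z < -2.499) ≈ 0.0062, so at α = 0.025 we reject H₀.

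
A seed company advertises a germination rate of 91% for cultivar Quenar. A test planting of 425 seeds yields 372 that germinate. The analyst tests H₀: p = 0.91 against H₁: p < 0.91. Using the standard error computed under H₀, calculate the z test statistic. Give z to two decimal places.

z = -2.50

p̂ = 372/425 = 0.8753.
Standard error under H₀: √(0.91×0.09/425) = 0.0139.
z = (0.8753 − 0.91)/0.0139 = -0.0347/0.0139 = -2.50.
p-value = P(Z < -2.500) ≈ 0.0062.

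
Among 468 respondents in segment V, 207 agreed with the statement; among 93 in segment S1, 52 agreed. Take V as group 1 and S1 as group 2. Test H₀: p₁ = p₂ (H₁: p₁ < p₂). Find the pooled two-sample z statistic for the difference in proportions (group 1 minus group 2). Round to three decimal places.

z = -2.064

p̂₁ = 207/468 ≈ 0.44231, p̂₂ = 52/93 ≈ 0.55914.
Pooled p̂ = (207+52)/(468+93) = 259/561 = 0.46168.
SE = √(0.248531 × 0.0128894) = 0.05660.
z = (0.44231 − 0.55914)/0.05660 = -0.11683/0.05660 = -2.064.
p-value = P(Z < -2.064) ≈ 0.0195.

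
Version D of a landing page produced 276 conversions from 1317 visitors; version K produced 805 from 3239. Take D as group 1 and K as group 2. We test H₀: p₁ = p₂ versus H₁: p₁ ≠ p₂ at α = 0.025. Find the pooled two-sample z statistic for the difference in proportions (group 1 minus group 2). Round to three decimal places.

z = -2.803

p̂₁ = 276/1317 ≈ 0.20957, p̂₂ = 805/3239 ≈ 0.24853.
Pooled p̂ = (276+805)/(1317+3239) = 1081/4556 = 0.23727.
SE = √(0.180973 × 0.00106804) = 0.01390.
z = (0.20957 − 0.24853)/0.01390 = -0.03896/0.01390 = -2.803.
Two-sided p-value ≈ 2·Φ(−2.803) = 0.0051. With α = 0.025, reject H₀.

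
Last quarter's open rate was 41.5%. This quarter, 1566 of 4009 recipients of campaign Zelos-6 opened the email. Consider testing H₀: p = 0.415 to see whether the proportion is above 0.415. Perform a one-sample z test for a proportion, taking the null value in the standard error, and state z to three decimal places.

p̂ = 1566/4009 ≈ 0.390621.
Under H₀, SE = √(0.415·0.585/4009) = √(6.05575e-05) = 0.007782.
z = (0.390621 − 0.415)/0.007782 = -0.024379/0.007782 = -3.133.
p-value = P(Z > -3.133) ≈ 0.9991.

z = -3.133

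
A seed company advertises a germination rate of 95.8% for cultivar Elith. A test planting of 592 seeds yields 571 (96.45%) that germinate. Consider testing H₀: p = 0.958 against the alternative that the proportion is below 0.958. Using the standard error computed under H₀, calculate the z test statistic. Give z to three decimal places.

z = 0.792

p̂ = 571/592 ≈ 0.96453.
Standard error under H₀: √(0.958×0.042/592) = 0.00824.
z = (0.96453 − 0.958)/0.00824 = 0.00653/0.00824 = 0.792.
p-value = P(Z < 0.792) ≈ 0.7857.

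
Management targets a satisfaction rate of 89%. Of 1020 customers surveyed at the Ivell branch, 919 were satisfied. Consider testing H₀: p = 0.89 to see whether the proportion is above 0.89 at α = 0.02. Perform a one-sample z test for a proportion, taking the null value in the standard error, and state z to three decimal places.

z = 1.121

p̂ = 919/1020 ≈ 0.900980.
Under H₀, SE = √(0.89·0.11/1020) = √(9.59804e-05) = 0.009797.
z = (0.900980 − 0.89)/0.009797 = 0.010980/0.009797 = 1.121.
p-value = P(Z > 1.121) ≈ 0.1312, so at α = 0.02 we fail to reject H₀.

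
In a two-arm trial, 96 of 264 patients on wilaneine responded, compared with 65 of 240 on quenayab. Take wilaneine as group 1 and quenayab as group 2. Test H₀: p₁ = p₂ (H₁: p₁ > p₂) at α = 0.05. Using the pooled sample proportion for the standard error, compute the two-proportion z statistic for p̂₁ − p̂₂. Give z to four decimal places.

p̂₁ = 96/264 = 0.363636, p̂₂ = 65/240 = 0.270833.
Pooled p̂ = (96+65)/(264+240) = 161/504 = 0.319444.
SE = √(0.2174 × 0.00795455) = 0.041585.
z = (0.363636 − 0.270833)/0.041585 = 0.092803/0.041585 = 2.2316.
p-value = P(Z > 2.232) ≈ 0.0128, so at α = 0.05 we reject H₀.

z = 2.2316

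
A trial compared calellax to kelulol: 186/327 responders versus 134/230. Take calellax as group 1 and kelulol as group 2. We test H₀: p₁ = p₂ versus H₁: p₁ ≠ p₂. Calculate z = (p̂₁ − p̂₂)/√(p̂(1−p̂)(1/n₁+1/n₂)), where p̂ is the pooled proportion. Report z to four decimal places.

p̂₁ = 186/327 ≈ 0.568807, p̂₂ = 134/230 ≈ 0.582609.
Pooled p̂ = (186+134)/(327+230) = 320/557 = 0.574506.
SE = √(0.244449 × 0.00740593) = 0.042548.
z = (0.568807 − 0.582609)/0.042548 = -0.013802/0.042548 = -0.3244.

z = -0.3244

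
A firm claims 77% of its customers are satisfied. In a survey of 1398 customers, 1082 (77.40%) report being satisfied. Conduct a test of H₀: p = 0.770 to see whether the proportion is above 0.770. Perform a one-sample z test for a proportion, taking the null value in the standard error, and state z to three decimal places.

p̂ = 1082/1398 ≈ 0.77396.
SE = √(p₀(1−p₀)/n) = √(0.1771/1398) = 0.01126.
z = (0.77396 − 0.77)/0.01126 = 0.00396/0.01126 = 0.352.
p-value = P(Z > 0.352) ≈ 0.3624.

z = 0.352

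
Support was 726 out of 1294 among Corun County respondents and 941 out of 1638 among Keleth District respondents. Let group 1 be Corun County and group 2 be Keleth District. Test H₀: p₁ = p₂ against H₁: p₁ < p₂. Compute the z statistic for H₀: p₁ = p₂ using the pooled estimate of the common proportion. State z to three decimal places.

p̂₁ = 726/1294 ≈ 0.56105, p̂₂ = 941/1638 ≈ 0.57448.
Pooled p̂ = (726+941)/(1294+1638) = 1667/2932 = 0.56855.
SE = √(0.2453 × 0.0013833) = 0.01842.
z = (0.56105 − 0.57448)/0.01842 = -0.01343/0.01842 = -0.729.

z = -0.729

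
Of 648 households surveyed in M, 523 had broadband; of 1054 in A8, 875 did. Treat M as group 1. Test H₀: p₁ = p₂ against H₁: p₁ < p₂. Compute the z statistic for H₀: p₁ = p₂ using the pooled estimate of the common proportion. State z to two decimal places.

p̂₁ = 523/648 = 0.8071, p̂₂ = 875/1054 = 0.8302.
Pooled p̂ = (523+875)/(648+1054) = 1398/1702 = 0.8214.
SE = √(0.146711 × 0.00249198) = 0.0191.
z = (0.8071 − 0.8302)/0.0191 = -0.0231/0.0191 = -1.21.
p-value = P(Z < -1.207) ≈ 0.1138.

z = -1.21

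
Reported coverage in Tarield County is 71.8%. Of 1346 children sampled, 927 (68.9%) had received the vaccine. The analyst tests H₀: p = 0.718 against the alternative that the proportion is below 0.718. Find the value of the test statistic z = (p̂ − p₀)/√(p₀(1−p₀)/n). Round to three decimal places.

p̂ = 927/1346 ≈ 0.688707.
SE = √(p₀(1−p₀)/n) = √(0.20248/1346) = 0.012265.
z = (0.688707 − 0.718)/0.012265 = -0.029293/0.012265 = -2.388.
p-value = P(Z < -2.388) ≈ 0.0085.

z = -2.388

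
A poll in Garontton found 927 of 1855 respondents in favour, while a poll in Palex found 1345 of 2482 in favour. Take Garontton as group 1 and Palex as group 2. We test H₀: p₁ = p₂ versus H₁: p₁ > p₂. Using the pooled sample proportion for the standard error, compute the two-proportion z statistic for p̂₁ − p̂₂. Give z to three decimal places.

p̂₁ = 927/1855 = 0.49973, p̂₂ = 1345/2482 = 0.54190.
Pooled p̂ = (927+1345)/(1855+2482) = 2272/4337 = 0.52386.
SE = √(0.24943 × 0.000941984) = 0.01533.
z = (0.49973 − 0.54190)/0.01533 = -0.04217/0.01533 = -2.751.
p-value = P(Z > -2.751) ≈ 0.9970.

z = -2.751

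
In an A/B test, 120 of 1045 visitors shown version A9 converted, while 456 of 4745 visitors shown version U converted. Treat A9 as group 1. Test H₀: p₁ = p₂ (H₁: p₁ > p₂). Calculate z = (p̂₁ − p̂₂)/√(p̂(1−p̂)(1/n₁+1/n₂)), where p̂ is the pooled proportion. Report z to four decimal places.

p̂₁ = 120/1045 = 0.114833, p̂₂ = 456/4745 = 0.096101.
Pooled p̂ = (120+456)/(1045+4745) = 576/5790 = 0.099482.
SE = √(p̂(1−p̂)(1/n₁+1/n₂)) = √(0.099482·0.900518·0.00116769) = √(0.000104607) = 0.010228.
z = (0.114833 − 0.096101)/0.010228 = 0.018732/0.010228 = 1.8314.
p-value = P(Z > 1.831) ≈ 0.0335.

z = 1.8314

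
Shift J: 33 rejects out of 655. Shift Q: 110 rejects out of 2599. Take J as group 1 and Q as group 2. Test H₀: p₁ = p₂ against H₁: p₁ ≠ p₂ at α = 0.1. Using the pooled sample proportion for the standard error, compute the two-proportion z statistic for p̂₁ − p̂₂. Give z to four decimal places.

p̂₁ = 33/655 ≈ 0.050382, p̂₂ = 110/2599 ≈ 0.042324.
Pooled p̂ = (33+110)/(655+2599) = 143/3254 = 0.043946.
SE = √(0.0420147 × 0.00191148) = 0.008962.
z = (0.050382 − 0.042324)/0.008962 = 0.008058/0.008962 = 0.8991.
Two-sided p-value ≈ 2·Φ(−0.899) = 0.3686, so at α = 0.1 we fail to reject H₀.

z = 0.8991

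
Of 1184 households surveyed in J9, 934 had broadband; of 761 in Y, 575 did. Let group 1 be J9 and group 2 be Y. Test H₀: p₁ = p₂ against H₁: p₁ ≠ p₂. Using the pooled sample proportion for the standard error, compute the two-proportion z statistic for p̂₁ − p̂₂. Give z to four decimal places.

z = 1.7169

p̂₁ = 934/1184 ≈ 0.788851, p̂₂ = 575/761 ≈ 0.755585.
Pooled p̂ = (934+575)/(1184+761) = 1509/1945 = 0.775835.
SE = √(p̂(1−p̂)(1/n₁+1/n₂)) = √(0.775835·0.224165·0.00215866) = √(0.000375422) = 0.019376.
z = (0.788851 − 0.755585)/0.019376 = 0.033266/0.019376 = 1.7169.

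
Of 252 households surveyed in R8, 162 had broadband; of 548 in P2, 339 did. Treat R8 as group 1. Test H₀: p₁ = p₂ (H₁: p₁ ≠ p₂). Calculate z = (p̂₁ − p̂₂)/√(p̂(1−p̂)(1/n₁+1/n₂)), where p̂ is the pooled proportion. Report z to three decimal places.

p̂₁ = 162/252 = 0.642857, p̂₂ = 339/548 = 0.618613.
Pooled p̂ = (162+339)/(252+548) = 501/800 = 0.626250.
SE = √(0.234061 × 0.00579307) = 0.036823.
z = (0.642857 − 0.618613)/0.036823 = 0.024244/0.036823 = 0.658.
Two-sided p-value ≈ 2·Φ(−0.658) = 0.5103.

z = 0.658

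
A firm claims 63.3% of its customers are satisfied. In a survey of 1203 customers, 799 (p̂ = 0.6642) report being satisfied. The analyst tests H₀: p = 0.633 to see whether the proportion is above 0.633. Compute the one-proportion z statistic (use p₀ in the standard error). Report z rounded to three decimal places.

p̂ = 799/1203 ≈ 0.664173.
Standard error under H₀: √(0.633×0.367/1203) = 0.013896.
z = (0.664173 − 0.633)/0.013896 = 0.031173/0.013896 = 2.243.
p-value = P(Z > 2.243) ≈ 0.0124.

z = 2.243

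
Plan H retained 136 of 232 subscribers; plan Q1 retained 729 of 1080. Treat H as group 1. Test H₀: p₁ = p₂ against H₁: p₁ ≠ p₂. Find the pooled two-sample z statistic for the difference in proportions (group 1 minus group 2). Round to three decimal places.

p̂₁ = 136/232 = 0.58621, p̂₂ = 729/1080 = 0.67500.
Pooled p̂ = (136+729)/(232+1080) = 865/1312 = 0.65930.
SE = √(0.224624 × 0.00523627) = 0.03430.
z = (0.58621 − 0.67500)/0.03430 = -0.08879/0.03430 = -2.589.
p-value = 2·P(Z > 2.589) ≈ 0.0096.

z = -2.589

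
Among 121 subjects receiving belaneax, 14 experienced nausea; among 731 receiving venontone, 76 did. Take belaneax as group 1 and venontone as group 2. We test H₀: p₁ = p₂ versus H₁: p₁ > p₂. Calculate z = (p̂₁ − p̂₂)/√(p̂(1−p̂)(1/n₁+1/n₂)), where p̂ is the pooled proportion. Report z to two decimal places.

p̂₁ = 14/121 = 0.1157, p̂₂ = 76/731 = 0.1040.
Pooled p̂ = (14+76)/(121+731) = 90/852 = 0.1056.
SE = √(0.0944753 × 0.00963245) = 0.0302.
z = (0.1157 − 0.1040)/0.0302 = 0.0117/0.0302 = 0.39.

z = 0.39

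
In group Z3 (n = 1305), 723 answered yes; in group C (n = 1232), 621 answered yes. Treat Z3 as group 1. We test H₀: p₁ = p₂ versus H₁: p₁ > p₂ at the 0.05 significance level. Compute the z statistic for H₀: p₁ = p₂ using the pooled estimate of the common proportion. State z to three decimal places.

p̂₁ = 723/1305 ≈ 0.554023, p̂₂ = 621/1232 ≈ 0.504058.
Pooled p̂ = (723+621)/(1305+1232) = 1344/2537 = 0.529760.
SE = √(p̂(1−p̂)(1/n₁+1/n₂)) = √(0.529760·0.470240·0.00157797) = √(0.000393095) = 0.019827.
z = (0.554023 − 0.504058)/0.019827 = 0.049965/0.019827 = 2.520.
p-value = P(Z > 2.520) ≈ 0.0059; since p < α = 0.05, reject H₀.

z = 2.520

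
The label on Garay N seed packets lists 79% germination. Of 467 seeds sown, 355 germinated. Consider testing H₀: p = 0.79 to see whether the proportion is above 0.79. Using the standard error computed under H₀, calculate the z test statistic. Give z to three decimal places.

z = -1.583

p̂ = 355/467 ≈ 0.760171.
Under H₀, SE = √(0.79·0.21/467) = √(0.000355246) = 0.018848.
z = (0.760171 − 0.79)/0.018848 = -0.029829/0.018848 = -1.583.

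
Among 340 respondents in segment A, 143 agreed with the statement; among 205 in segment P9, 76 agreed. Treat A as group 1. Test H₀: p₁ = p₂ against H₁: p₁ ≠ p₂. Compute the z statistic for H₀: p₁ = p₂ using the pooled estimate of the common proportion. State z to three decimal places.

z = 1.150

p̂₁ = 143/340 = 0.42059, p̂₂ = 76/205 = 0.37073.
Pooled p̂ = (143+76)/(340+205) = 219/545 = 0.40183.
SE = √(0.240364 × 0.00781923) = 0.04335.
z = (0.42059 − 0.37073)/0.04335 = 0.04986/0.04335 = 1.150.
p-value = 2·P(Z > 1.150) ≈ 0.2501.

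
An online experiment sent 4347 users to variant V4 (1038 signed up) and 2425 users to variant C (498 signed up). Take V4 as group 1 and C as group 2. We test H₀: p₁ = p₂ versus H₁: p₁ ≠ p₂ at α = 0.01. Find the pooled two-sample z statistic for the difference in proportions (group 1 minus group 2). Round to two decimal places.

z = 3.15

p̂₁ = 1038/4347 ≈ 0.2388, p̂₂ = 498/2425 ≈ 0.2054.
Pooled p̂ = (1038+498)/(4347+2425) = 1536/6772 = 0.2268.
SE = √(0.175371 × 0.000642415) = 0.0106.
z = (0.2388 − 0.2054)/0.0106 = 0.0334/0.0106 = 3.15.
p-value = 2·P(Z > 3.149) ≈ 0.0016; since p < α = 0.01, reject H₀.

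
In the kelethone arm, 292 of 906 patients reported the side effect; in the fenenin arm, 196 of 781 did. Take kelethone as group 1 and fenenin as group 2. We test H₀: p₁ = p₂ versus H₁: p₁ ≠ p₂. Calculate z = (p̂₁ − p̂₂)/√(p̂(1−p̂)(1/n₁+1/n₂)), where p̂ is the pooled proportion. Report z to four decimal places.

z = 3.2221

p̂₁ = 292/906 = 0.3222958, p̂₂ = 196/781 = 0.2509603.
Pooled p̂ = (292+196)/(906+781) = 488/1687 = 0.2892709.
SE = √(p̂(1−p̂)(1/n₁+1/n₂)) = √(0.2892709·0.7107291·0.00238416) = √(0.000490168) = 0.0221397.
z = (0.3222958 − 0.2509603)/0.0221397 = 0.0713355/0.0221397 = 3.2221.
p-value = 2·P(Z > 3.222) ≈ 0.0013.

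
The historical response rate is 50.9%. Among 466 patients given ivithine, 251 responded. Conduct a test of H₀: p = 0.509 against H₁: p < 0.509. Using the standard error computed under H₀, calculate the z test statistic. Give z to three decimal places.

z = 1.279

p̂ = 251/466 ≈ 0.53863.
Standard error under H₀: √(0.509×0.491/466) = 0.02316.
z = (0.53863 − 0.509)/0.02316 = 0.02963/0.02316 = 1.279.
p-value = P(Z < 1.279) ≈ 0.8996.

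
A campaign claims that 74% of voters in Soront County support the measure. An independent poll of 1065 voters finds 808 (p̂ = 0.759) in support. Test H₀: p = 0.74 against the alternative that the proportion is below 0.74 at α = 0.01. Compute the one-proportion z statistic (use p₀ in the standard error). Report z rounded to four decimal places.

p̂ = 808/1065 ≈ 0.7586854.
Standard error under H₀: √(0.74×0.26/1065) = 0.0134409.
z = (0.7586854 − 0.74)/0.0134409 = 0.0186854/0.0134409 = 1.3902.
p-value = P(Z < 1.390) ≈ 0.9178, so at α = 0.01 we fail to reject H₀.

z = 1.3902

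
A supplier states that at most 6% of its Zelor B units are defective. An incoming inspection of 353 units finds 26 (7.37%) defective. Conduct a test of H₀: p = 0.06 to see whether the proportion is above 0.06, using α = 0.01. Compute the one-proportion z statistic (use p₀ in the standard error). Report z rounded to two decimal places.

z = 1.08

p̂ = 26/353 = 0.07365.
SE = √(p₀(1−p₀)/n) = √(0.0564/353) = 0.01264.
z = (0.07365 − 0.06)/0.01264 = 0.01365/0.01264 = 1.08.
p-value = P(Z > 1.080) ≈ 0.1400. With α = 0.01, fail to reject H₀.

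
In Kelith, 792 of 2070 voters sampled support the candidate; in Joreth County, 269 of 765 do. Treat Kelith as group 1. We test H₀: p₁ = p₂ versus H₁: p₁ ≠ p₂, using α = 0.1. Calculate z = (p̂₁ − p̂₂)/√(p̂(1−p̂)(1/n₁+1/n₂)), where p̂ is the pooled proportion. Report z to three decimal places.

p̂₁ = 792/2070 ≈ 0.38261, p̂₂ = 269/765 ≈ 0.35163.
Pooled p̂ = (792+269)/(2070+765) = 1061/2835 = 0.37425.
SE = √(p̂(1−p̂)(1/n₁+1/n₂)) = √(0.37425·0.62575·0.00179028) = √(0.000419261) = 0.02048.
z = (0.38261 − 0.35163)/0.02048 = 0.03098/0.02048 = 1.513.
Two-sided p-value ≈ 2·Φ(−1.513) = 0.1303; since p > α = 0.1, fail to reject H₀.

z = 1.513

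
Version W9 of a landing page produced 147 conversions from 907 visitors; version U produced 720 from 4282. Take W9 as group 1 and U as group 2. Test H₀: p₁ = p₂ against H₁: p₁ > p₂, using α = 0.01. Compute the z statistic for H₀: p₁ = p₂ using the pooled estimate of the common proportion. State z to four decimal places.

z = -0.4454

p̂₁ = 147/907 = 0.162073, p̂₂ = 720/4282 = 0.168146.
Pooled p̂ = (147+720)/(907+4282) = 867/5189 = 0.167084.
SE = √(0.139167 × 0.00133607) = 0.013636.
z = (0.162073 − 0.168146)/0.013636 = -0.006073/0.013636 = -0.4454.
p-value = P(Z > -0.445) ≈ 0.6720; since p > α = 0.01, fail to reject H₀.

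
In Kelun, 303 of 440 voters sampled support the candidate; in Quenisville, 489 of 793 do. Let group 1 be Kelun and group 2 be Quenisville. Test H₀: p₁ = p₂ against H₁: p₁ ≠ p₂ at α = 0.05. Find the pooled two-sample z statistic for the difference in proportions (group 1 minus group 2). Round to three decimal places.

p̂₁ = 303/440 ≈ 0.68864, p̂₂ = 489/793 ≈ 0.61665.
Pooled p̂ = (303+489)/(440+793) = 792/1233 = 0.64234.
SE = √(0.229741 × 0.00353376) = 0.02849.
z = (0.68864 − 0.61665)/0.02849 = 0.07199/0.02849 = 2.527.
Two-sided p-value ≈ 2·Φ(−2.527) = 0.0115, so at α = 0.05 we reject H₀.

z = 2.527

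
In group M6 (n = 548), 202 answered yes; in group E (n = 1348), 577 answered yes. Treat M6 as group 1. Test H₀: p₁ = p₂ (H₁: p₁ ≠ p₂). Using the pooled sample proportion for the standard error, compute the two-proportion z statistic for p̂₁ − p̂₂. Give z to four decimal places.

p̂₁ = 202/548 = 0.368613, p̂₂ = 577/1348 = 0.428042.
Pooled p̂ = (202+577)/(548+1348) = 779/1896 = 0.410865.
SE = √(0.242055 × 0.00256666) = 0.024925.
z = (0.368613 − 0.428042)/0.024925 = -0.059429/0.024925 = -2.3843.

z = -2.3843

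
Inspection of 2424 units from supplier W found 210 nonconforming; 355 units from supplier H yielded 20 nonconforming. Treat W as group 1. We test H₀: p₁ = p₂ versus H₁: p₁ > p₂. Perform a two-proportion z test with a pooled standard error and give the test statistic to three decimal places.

z = 1.935

p̂₁ = 210/2424 = 0.086634, p̂₂ = 20/355 = 0.056338.
Pooled p̂ = (210+20)/(2424+355) = 230/2779 = 0.082764.
SE = √(0.0759138 × 0.00322944) = 0.015658.
z = (0.086634 − 0.056338)/0.015658 = 0.030296/0.015658 = 1.935.
p-value = P(Z > 1.935) ≈ 0.0265.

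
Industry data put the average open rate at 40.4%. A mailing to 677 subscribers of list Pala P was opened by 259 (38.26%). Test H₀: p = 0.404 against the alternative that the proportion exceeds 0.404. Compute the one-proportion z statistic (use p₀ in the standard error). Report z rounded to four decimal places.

z = -1.1363

p̂ = 259/677 ≈ 0.382570.
SE = √(p₀(1−p₀)/n) = √(0.24078/677) = 0.018859.
z = (0.382570 − 0.404)/0.018859 = -0.021430/0.018859 = -1.1363.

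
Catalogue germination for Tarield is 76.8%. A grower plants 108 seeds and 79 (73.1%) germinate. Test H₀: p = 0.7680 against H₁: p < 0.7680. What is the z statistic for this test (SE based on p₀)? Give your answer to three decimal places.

p̂ = 79/108 ≈ 0.73148.
Standard error under H₀: √(0.768×0.232/108) = 0.04062.
z = (0.73148 − 0.768)/0.04062 = -0.03652/0.04062 = -0.899.

z = -0.899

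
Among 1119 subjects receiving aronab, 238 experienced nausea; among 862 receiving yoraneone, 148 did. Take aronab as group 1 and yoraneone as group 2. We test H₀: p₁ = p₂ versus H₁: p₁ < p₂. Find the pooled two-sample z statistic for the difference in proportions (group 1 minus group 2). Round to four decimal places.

z = 2.2839

p̂₁ = 238/1119 = 0.212690, p̂₂ = 148/862 = 0.171694.
Pooled p̂ = (238+148)/(1119+862) = 386/1981 = 0.194851.
SE = √(0.156884 × 0.00205375) = 0.017950.
z = (0.212690 − 0.171694)/0.017950 = 0.040996/0.017950 = 2.2839.
p-value = P(Z < 2.284) ≈ 0.9888.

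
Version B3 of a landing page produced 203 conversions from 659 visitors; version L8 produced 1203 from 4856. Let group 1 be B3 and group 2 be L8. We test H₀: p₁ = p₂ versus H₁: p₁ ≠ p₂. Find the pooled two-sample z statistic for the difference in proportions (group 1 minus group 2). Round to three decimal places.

z = 3.333

p̂₁ = 203/659 ≈ 0.308042, p̂₂ = 1203/4856 ≈ 0.247735.
Pooled p̂ = (203+1203)/(659+4856) = 1406/5515 = 0.254941.
SE = √(p̂(1−p̂)(1/n₁+1/n₂)) = √(0.254941·0.745059·0.00172338) = √(0.00032735) = 0.018093.
z = (0.308042 − 0.247735)/0.018093 = 0.060307/0.018093 = 3.333.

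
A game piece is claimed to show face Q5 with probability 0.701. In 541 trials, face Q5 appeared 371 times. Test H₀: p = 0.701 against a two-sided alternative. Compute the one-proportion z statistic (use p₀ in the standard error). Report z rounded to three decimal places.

p̂ = 371/541 = 0.68577.
Standard error under H₀: √(0.701×0.299/541) = 0.01968.
z = (0.68577 − 0.701)/0.01968 = -0.01523/0.01968 = -0.774.

z = -0.774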